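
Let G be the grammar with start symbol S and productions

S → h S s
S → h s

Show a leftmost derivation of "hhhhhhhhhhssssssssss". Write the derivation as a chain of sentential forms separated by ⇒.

S ⇒ hSs   [S → h S s]
hSs ⇒ hhSss   [S → h S s]
hhSss ⇒ hhhSsss   [S → h S s]
hhhSsss ⇒ hhhhSssss   [S → h S s]
hhhhSssss ⇒ hhhhhSsssss   [S → h S s]
hhhhhSsssss ⇒ hhhhhhSssssss   [S → h S s]
hhhhhhSssssss ⇒ hhhhhhhSsssssss   [S → h S s]
hhhhhhhSsssssss ⇒ hhhhhhhhSssssssss   [S → h S s]
hhhhhhhhSssssssss ⇒ hhhhhhhhhSsssssssss   [S → h S s]
hhhhhhhhhSsssssssss ⇒ hhhhhhhhhhssssssssss   [S → h s]

S ⇒ hSs ⇒ hhSss ⇒ hhhSsss ⇒ hhhhSssss ⇒ hhhhhSsssss ⇒ hhhhhhSssssss ⇒ hhhhhhhSsssssss ⇒ hhhhhhhhSssssssss ⇒ hhhhhhhhhSsssssssss ⇒ hhhhhhhhhhssssssssss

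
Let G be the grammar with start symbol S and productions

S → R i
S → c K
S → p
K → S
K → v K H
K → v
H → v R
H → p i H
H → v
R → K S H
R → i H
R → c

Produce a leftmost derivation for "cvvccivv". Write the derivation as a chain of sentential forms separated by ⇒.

S ⇒ cK ⇒ cvKH ⇒ cvvKHH ⇒ cvvSHH ⇒ cvvcKHH ⇒ cvvcSHH ⇒ cvvcRiHH ⇒ cvvcciHH ⇒ cvvccivH ⇒ cvvccivv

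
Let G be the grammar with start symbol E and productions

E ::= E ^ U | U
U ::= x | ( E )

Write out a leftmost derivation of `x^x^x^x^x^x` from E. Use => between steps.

E => E^U   [E ::= E ^ U]
E^U => E^U^U   [E ::= E ^ U]
E^U^U => E^U^U^U   [E ::= E ^ U]
E^U^U^U => E^U^U^U^U   [E ::= E ^ U]
E^U^U^U^U => E^U^U^U^U^U   [E ::= E ^ U]
E^U^U^U^U^U => U^U^U^U^U^U   [E ::= U]
U^U^U^U^U^U => x^U^U^U^U^U   [U ::= x]
x^U^U^U^U^U => x^x^U^U^U^U   [U ::= x]
x^x^U^U^U^U => x^x^x^U^U^U   [U ::= x]
x^x^x^U^U^U => x^x^x^x^U^U   [U ::= x]
x^x^x^x^U^U => x^x^x^x^x^U   [U ::= x]
x^x^x^x^x^U => x^x^x^x^x^x   [U ::= x]

E=>E^U=>E^U^U=>E^U^U^U=>E^U^U^U^U=>E^U^U^U^U^U=>U^U^U^U^U^U=>x^U^U^U^U^U=>x^x^U^U^U^U=>x^x^x^U^U^U=>x^x^x^x^U^U=>x^x^x^x^x^U=>x^x^x^x^x^x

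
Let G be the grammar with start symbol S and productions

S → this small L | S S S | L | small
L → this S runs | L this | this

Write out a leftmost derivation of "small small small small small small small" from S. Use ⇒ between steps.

S ⇒ S S S ⇒ S S S S S ⇒ S S S S S S S ⇒ small S S S S S S ⇒ small small S S S S S ⇒ small small small S S S S ⇒ small small small small S S S ⇒ small small small small small S S ⇒ small small small small small small S ⇒ small small small small small small small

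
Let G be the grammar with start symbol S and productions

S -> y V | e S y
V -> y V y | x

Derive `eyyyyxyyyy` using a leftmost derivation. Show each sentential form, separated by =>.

S=>eSy=>eyVy=>eyyVyy=>eyyyVyyy=>eyyyyVyyyy=>eyyyyxyyyy

S => eSy   [S -> e S y]
eSy => eyVy   [S -> y V]
eyVy => eyyVyy   [V -> y V y]
eyyVyy => eyyyVyyy   [V -> y V y]
eyyyVyyy => eyyyyVyyyy   [V -> y V y]
eyyyyVyyyy => eyyyyxyyyy   [V -> x]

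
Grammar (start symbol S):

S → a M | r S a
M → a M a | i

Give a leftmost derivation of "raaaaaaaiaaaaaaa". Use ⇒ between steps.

S ⇒ rSa ⇒ raMa ⇒ raaMaa ⇒ raaaMaaa ⇒ raaaaMaaaa ⇒ raaaaaMaaaaa ⇒ raaaaaaMaaaaaa ⇒ raaaaaaaMaaaaaaa ⇒ raaaaaaaiaaaaaaa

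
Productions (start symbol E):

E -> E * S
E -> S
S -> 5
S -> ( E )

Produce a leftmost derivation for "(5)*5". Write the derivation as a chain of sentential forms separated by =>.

E => E*S => S*S => (E)*S => (S)*S => (5)*S => (5)*5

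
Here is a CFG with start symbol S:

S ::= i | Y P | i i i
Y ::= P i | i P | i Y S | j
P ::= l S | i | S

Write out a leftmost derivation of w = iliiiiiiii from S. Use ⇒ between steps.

S⇒YP⇒iYSP⇒iPiSP⇒ilSiSP⇒iliiiiSP⇒iliiiiiP⇒iliiiiiS⇒iliiiiiiii

S ⇒ YP   [S ::= Y P]
YP ⇒ iYSP   [Y ::= i Y S]
iYSP ⇒ iPiSP   [Y ::= P i]
iPiSP ⇒ ilSiSP   [P ::= l S]
ilSiSP ⇒ iliiiiSP   [S ::= i i i]
iliiiiSP ⇒ iliiiiiP   [S ::= i]
iliiiiiP ⇒ iliiiiiS   [P ::= S]
iliiiiiS ⇒ iliiiiiiii   [S ::= i i i]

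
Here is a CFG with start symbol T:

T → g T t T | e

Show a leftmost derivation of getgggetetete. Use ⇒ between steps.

T⇒gTtT⇒getT⇒getgTtT⇒getggTtTtT⇒getgggTtTtTtT⇒getgggetTtTtT⇒getgggetetTtT⇒getgggetetetT⇒getgggetetete

T ⇒ gTtT   [T → g T t T]
gTtT ⇒ getT   [T → e]
getT ⇒ getgTtT   [T → g T t T]
getgTtT ⇒ getggTtTtT   [T → g T t T]
getggTtTtT ⇒ getgggTtTtTtT   [T → g T t T]
getgggTtTtTtT ⇒ getgggetTtTtT   [T → e]
getgggetTtTtT ⇒ getgggetetTtT   [T → e]
getgggetetTtT ⇒ getgggetetetT   [T → e]
getgggetetetT ⇒ getgggetetete   [T → e]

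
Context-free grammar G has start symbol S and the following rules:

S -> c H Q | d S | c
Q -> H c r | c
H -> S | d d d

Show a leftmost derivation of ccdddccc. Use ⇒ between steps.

S ⇒ cHQ ⇒ cSQ ⇒ ccHQQ ⇒ ccSQQ ⇒ ccdSQQ ⇒ ccddSQQ ⇒ ccdddSQQ ⇒ ccdddcQQ ⇒ ccdddccQ ⇒ ccdddccc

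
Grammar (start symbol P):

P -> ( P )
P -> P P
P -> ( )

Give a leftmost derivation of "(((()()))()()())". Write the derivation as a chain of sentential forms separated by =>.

P=>(P)=>(PP)=>(PPP)=>(PPPP)=>((P)PPP)=>(((P))PPP)=>(((PP))PPP)=>(((()P))PPP)=>(((()()))PPP)=>(((()()))()PP)=>(((()()))()()P)=>(((()()))()()())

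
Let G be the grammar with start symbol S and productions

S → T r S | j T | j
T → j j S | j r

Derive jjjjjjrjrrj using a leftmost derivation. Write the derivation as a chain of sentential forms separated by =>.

S => TrS => jjSrS => jjjTrS => jjjjjSrS => jjjjjjrS => jjjjjjrTrS => jjjjjjrjrrS => jjjjjjrjrrj

S => TrS   [S → T r S]
TrS => jjSrS   [T → j j S]
jjSrS => jjjTrS   [S → j T]
jjjTrS => jjjjjSrS   [T → j j S]
jjjjjSrS => jjjjjjrS   [S → j]
jjjjjjrS => jjjjjjrTrS   [S → T r S]
jjjjjjrTrS => jjjjjjrjrrS   [T → j r]
jjjjjjrjrrS => jjjjjjrjrrj   [S → j]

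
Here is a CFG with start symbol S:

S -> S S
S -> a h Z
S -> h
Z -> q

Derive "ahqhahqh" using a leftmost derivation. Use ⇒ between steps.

S ⇒ SS ⇒ ahZS ⇒ ahqS ⇒ ahqSS ⇒ ahqhS ⇒ ahqhSS ⇒ ahqhahZS ⇒ ahqhahqS ⇒ ahqhahqh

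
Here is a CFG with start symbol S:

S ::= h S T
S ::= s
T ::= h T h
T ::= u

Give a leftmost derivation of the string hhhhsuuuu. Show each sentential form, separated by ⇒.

S ⇒ hST ⇒ hhSTT ⇒ hhhSTTT ⇒ hhhhSTTTT ⇒ hhhhsTTTT ⇒ hhhhsuTTT ⇒ hhhhsuuTT ⇒ hhhhsuuuT ⇒ hhhhsuuuu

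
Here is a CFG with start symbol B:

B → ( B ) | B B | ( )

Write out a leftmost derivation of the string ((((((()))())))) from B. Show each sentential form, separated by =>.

B => (B)   [B → ( B )]
(B) => ((B))   [B → ( B )]
((B)) => (((B)))   [B → ( B )]
(((B))) => ((((B))))   [B → ( B )]
((((B)))) => ((((BB))))   [B → B B]
((((BB)))) => (((((B)B))))   [B → ( B )]
(((((B)B)))) => ((((((B))B))))   [B → ( B )]
((((((B))B)))) => ((((((()))B))))   [B → ( )]
((((((()))B)))) => ((((((()))()))))   [B → ( )]

B => (B) => ((B)) => (((B))) => ((((B)))) => ((((BB)))) => (((((B)B)))) => ((((((B))B)))) => ((((((()))B)))) => ((((((()))()))))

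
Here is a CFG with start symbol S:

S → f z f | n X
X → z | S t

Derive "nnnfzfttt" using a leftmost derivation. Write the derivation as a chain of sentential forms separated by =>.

S=>nX=>nSt=>nnXt=>nnStt=>nnnXtt=>nnnSttt=>nnnfzfttt

S => nX   [S → n X]
nX => nSt   [X → S t]
nSt => nnXt   [S → n X]
nnXt => nnStt   [X → S t]
nnStt => nnnXtt   [S → n X]
nnnXtt => nnnSttt   [X → S t]
nnnSttt => nnnfzfttt   [S → f z f]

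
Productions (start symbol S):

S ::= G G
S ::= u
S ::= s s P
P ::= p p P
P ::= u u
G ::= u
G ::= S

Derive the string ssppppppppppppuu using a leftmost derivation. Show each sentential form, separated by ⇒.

S ⇒ ssP ⇒ ssppP ⇒ ssppppP ⇒ ssppppppP ⇒ ssppppppppP ⇒ ssppppppppppP ⇒ ssppppppppppppP ⇒ ssppppppppppppuu

S ⇒ ssP   [S ::= s s P]
ssP ⇒ ssppP   [P ::= p p P]
ssppP ⇒ ssppppP   [P ::= p p P]
ssppppP ⇒ ssppppppP   [P ::= p p P]
ssppppppP ⇒ ssppppppppP   [P ::= p p P]
ssppppppppP ⇒ ssppppppppppP   [P ::= p p P]
ssppppppppppP ⇒ ssppppppppppppP   [P ::= p p P]
ssppppppppppppP ⇒ ssppppppppppppuu   [P ::= u u]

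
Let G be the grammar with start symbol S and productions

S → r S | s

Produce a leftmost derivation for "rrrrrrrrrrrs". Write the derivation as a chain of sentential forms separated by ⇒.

S ⇒ rS   [S → r S]
rS ⇒ rrS   [S → r S]
rrS ⇒ rrrS   [S → r S]
rrrS ⇒ rrrrS   [S → r S]
rrrrS ⇒ rrrrrS   [S → r S]
rrrrrS ⇒ rrrrrrS   [S → r S]
rrrrrrS ⇒ rrrrrrrS   [S → r S]
rrrrrrrS ⇒ rrrrrrrrS   [S → r S]
rrrrrrrrS ⇒ rrrrrrrrrS   [S → r S]
rrrrrrrrrS ⇒ rrrrrrrrrrS   [S → r S]
rrrrrrrrrrS ⇒ rrrrrrrrrrrS   [S → r S]
rrrrrrrrrrrS ⇒ rrrrrrrrrrrs   [S → s]

S⇒rS⇒rrS⇒rrrS⇒rrrrS⇒rrrrrS⇒rrrrrrS⇒rrrrrrrS⇒rrrrrrrrS⇒rrrrrrrrrS⇒rrrrrrrrrrS⇒rrrrrrrrrrrS⇒rrrrrrrrrrrs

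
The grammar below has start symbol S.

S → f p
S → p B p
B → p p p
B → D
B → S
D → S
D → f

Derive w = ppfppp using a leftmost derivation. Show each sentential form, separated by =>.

S => pBp => pDp => pSp => ppBpp => ppDpp => ppSpp => ppfppp

S => pBp   [S → p B p]
pBp => pDp   [B → D]
pDp => pSp   [D → S]
pSp => ppBpp   [S → p B p]
ppBpp => ppDpp   [B → D]
ppDpp => ppSpp   [D → S]
ppSpp => ppfppp   [S → f p]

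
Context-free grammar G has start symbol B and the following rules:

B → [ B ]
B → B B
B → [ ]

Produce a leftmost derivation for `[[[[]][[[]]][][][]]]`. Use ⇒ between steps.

B⇒[B]⇒[[B]]⇒[[BB]]⇒[[BBB]]⇒[[BBBB]]⇒[[[B]BBB]]⇒[[[[]]BBB]]⇒[[[[]]BBBB]]⇒[[[[]][B]BBB]]⇒[[[[]][[B]]BBB]]⇒[[[[]][[[]]]BBB]]⇒[[[[]][[[]]][]BB]]⇒[[[[]][[[]]][][]B]]⇒[[[[]][[[]]][][][]]]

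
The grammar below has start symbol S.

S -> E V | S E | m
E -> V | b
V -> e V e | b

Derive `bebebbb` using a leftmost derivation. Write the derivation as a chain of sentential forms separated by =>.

S => SE   [S -> S E]
SE => SEE   [S -> S E]
SEE => SEEE   [S -> S E]
SEEE => EVEEE   [S -> E V]
EVEEE => bVEEE   [E -> b]
bVEEE => beVeEEE   [V -> e V e]
beVeEEE => bebeEEE   [V -> b]
bebeEEE => bebebEE   [E -> b]
bebebEE => bebebbE   [E -> b]
bebebbE => bebebbb   [E -> b]

S => SE => SEE => SEEE => EVEEE => bVEEE => beVeEEE => bebeEEE => bebebEE => bebebbE => bebebbb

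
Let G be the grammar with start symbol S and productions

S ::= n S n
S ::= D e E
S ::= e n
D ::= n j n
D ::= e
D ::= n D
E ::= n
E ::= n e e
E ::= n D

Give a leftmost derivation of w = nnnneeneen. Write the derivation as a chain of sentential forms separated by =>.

S => nSn => nDeEn => nnDeEn => nnnDeEn => nnnnDeEn => nnnneeEn => nnnneeneen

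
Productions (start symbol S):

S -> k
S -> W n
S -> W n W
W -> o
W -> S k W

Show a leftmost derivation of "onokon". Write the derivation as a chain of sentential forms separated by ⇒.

S⇒Wn⇒SkWn⇒WnWkWn⇒onWkWn⇒onokWn⇒onokon

S ⇒ Wn   [S -> W n]
Wn ⇒ SkWn   [W -> S k W]
SkWn ⇒ WnWkWn   [S -> W n W]
WnWkWn ⇒ onWkWn   [W -> o]
onWkWn ⇒ onokWn   [W -> o]
onokWn ⇒ onokon   [W -> o]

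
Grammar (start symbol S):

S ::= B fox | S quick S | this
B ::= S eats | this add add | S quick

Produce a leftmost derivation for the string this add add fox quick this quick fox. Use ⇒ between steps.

S ⇒ B fox ⇒ S quick fox ⇒ S quick S quick fox ⇒ B fox quick S quick fox ⇒ this add add fox quick S quick fox ⇒ this add add fox quick this quick fox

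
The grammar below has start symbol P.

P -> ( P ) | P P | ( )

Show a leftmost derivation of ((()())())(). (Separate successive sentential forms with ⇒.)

P ⇒ PP   [P -> P P]
PP ⇒ (P)P   [P -> ( P )]
(P)P ⇒ (PP)P   [P -> P P]
(PP)P ⇒ ((P)P)P   [P -> ( P )]
((P)P)P ⇒ ((PP)P)P   [P -> P P]
((PP)P)P ⇒ ((()P)P)P   [P -> ( )]
((()P)P)P ⇒ ((()())P)P   [P -> ( )]
((()())P)P ⇒ ((()())())P   [P -> ( )]
((()())())P ⇒ ((()())())()   [P -> ( )]

P⇒PP⇒(P)P⇒(PP)P⇒((P)P)P⇒((PP)P)P⇒((()P)P)P⇒((()())P)P⇒((()())())P⇒((()())())()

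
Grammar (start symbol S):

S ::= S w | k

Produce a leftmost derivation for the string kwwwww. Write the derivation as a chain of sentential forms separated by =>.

S=>Sw=>Sww=>Swww=>Swwww=>Swwwww=>kwwwww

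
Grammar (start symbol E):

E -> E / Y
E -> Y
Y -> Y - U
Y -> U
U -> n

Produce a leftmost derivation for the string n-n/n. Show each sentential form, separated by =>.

E => E/Y => Y/Y => Y-U/Y => U-U/Y => n-U/Y => n-n/Y => n-n/U => n-n/n

E => E/Y   [E -> E / Y]
E/Y => Y/Y   [E -> Y]
Y/Y => Y-U/Y   [Y -> Y - U]
Y-U/Y => U-U/Y   [Y -> U]
U-U/Y => n-U/Y   [U -> n]
n-U/Y => n-n/Y   [U -> n]
n-n/Y => n-n/U   [Y -> U]
n-n/U => n-n/n   [U -> n]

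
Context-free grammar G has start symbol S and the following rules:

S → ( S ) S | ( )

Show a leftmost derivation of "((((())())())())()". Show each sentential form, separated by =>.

S => (S)S   [S → ( S ) S]
(S)S => ((S)S)S   [S → ( S ) S]
((S)S)S => (((S)S)S)S   [S → ( S ) S]
(((S)S)S)S => ((((S)S)S)S)S   [S → ( S ) S]
((((S)S)S)S)S => ((((())S)S)S)S   [S → ( )]
((((())S)S)S)S => ((((())())S)S)S   [S → ( )]
((((())())S)S)S => ((((())())())S)S   [S → ( )]
((((())())())S)S => ((((())())())())S   [S → ( )]
((((())())())())S => ((((())())())())()   [S → ( )]

S=>(S)S=>((S)S)S=>(((S)S)S)S=>((((S)S)S)S)S=>((((())S)S)S)S=>((((())())S)S)S=>((((())())())S)S=>((((())())())())S=>((((())())())())()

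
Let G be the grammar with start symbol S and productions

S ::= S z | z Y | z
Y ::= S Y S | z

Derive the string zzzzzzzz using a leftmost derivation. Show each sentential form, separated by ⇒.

S ⇒ Sz ⇒ zYz ⇒ zSYSz ⇒ zzYYSz ⇒ zzzYSz ⇒ zzzzSz ⇒ zzzzSzz ⇒ zzzzzYzz ⇒ zzzzzzzz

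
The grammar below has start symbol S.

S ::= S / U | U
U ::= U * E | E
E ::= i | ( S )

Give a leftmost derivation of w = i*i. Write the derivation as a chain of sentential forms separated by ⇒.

S⇒U⇒U*E⇒E*E⇒i*E⇒i*i

S ⇒ U   [S ::= U]
U ⇒ U*E   [U ::= U * E]
U*E ⇒ E*E   [U ::= E]
E*E ⇒ i*E   [E ::= i]
i*E ⇒ i*i   [E ::= i]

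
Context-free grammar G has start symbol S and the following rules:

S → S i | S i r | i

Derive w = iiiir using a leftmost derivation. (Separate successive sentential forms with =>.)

S => Sir   [S → S i r]
Sir => Siir   [S → S i]
Siir => Siiir   [S → S i]
Siiir => iiiir   [S → i]

S => Sir => Siir => Siiir => iiiir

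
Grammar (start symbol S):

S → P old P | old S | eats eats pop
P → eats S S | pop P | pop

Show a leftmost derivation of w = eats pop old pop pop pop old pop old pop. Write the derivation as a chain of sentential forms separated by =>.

S => P old P => eats S S old P => eats P old P S old P => eats pop old P S old P => eats pop old pop S old P => eats pop old pop P old P old P => eats pop old pop pop P old P old P => eats pop old pop pop pop old P old P => eats pop old pop pop pop old pop old P => eats pop old pop pop pop old pop old pop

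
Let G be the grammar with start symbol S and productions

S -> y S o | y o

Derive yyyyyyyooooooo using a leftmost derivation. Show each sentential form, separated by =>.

S => ySo => yySoo => yyySooo => yyyySoooo => yyyyySooooo => yyyyyySoooooo => yyyyyyyooooooo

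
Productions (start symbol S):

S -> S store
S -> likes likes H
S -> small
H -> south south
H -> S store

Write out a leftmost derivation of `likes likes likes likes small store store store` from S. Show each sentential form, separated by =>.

S => likes likes H => likes likes S store => likes likes likes likes H store => likes likes likes likes S store store => likes likes likes likes S store store store => likes likes likes likes small store store store

S => likes likes H   [S -> likes likes H]
likes likes H => likes likes S store   [H -> S store]
likes likes S store => likes likes likes likes H store   [S -> likes likes H]
likes likes likes likes H store => likes likes likes likes S store store   [H -> S store]
likes likes likes likes S store store => likes likes likes likes S store store store   [S -> S store]
likes likes likes likes S store store store => likes likes likes likes small store store store   [S -> small]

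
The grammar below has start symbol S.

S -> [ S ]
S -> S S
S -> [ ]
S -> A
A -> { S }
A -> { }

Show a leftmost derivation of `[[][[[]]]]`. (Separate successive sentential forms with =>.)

S => [S] => [SS] => [[]S] => [[][S]] => [[][[S]]] => [[][[[]]]]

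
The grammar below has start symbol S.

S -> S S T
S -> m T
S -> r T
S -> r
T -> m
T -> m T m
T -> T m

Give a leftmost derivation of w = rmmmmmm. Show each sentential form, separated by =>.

S => rT   [S -> r T]
rT => rTm   [T -> T m]
rTm => rmTmm   [T -> m T m]
rmTmm => rmTmmm   [T -> T m]
rmTmmm => rmTmmmm   [T -> T m]
rmTmmmm => rmmmmmm   [T -> m]

S=>rT=>rTm=>rmTmm=>rmTmmm=>rmTmmmm=>rmmmmmm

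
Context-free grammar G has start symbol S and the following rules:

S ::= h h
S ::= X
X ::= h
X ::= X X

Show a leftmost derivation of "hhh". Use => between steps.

S => X => XX => XXX => hXX => hhX => hhh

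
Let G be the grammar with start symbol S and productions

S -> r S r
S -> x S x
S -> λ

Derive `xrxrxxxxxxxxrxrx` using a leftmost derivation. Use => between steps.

S => xSx => xrSrx => xrxSxrx => xrxrSrxrx => xrxrxSxrxrx => xrxrxxSxxrxrx => xrxrxxxSxxxrxrx => xrxrxxxxSxxxxrxrx => xrxrxxxxxxxxrxrx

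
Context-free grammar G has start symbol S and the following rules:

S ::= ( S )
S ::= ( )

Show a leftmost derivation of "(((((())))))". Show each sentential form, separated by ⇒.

S ⇒ (S) ⇒ ((S)) ⇒ (((S))) ⇒ ((((S)))) ⇒ (((((S))))) ⇒ (((((())))))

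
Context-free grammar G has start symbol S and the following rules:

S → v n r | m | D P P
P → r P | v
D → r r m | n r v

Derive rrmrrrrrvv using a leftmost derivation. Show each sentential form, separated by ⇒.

S ⇒ DPP ⇒ rrmPP ⇒ rrmrPP ⇒ rrmrrPP ⇒ rrmrrrPP ⇒ rrmrrrrPP ⇒ rrmrrrrrPP ⇒ rrmrrrrrvP ⇒ rrmrrrrrvv

S ⇒ DPP   [S → D P P]
DPP ⇒ rrmPP   [D → r r m]
rrmPP ⇒ rrmrPP   [P → r P]
rrmrPP ⇒ rrmrrPP   [P → r P]
rrmrrPP ⇒ rrmrrrPP   [P → r P]
rrmrrrPP ⇒ rrmrrrrPP   [P → r P]
rrmrrrrPP ⇒ rrmrrrrrPP   [P → r P]
rrmrrrrrPP ⇒ rrmrrrrrvP   [P → v]
rrmrrrrrvP ⇒ rrmrrrrrvv   [P → v]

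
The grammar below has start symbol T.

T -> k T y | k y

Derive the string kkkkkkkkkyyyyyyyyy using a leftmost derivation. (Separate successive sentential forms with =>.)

T => kTy => kkTyy => kkkTyyy => kkkkTyyyy => kkkkkTyyyyy => kkkkkkTyyyyyy => kkkkkkkTyyyyyyy => kkkkkkkkTyyyyyyyy => kkkkkkkkkyyyyyyyyy

T => kTy   [T -> k T y]
kTy => kkTyy   [T -> k T y]
kkTyy => kkkTyyy   [T -> k T y]
kkkTyyy => kkkkTyyyy   [T -> k T y]
kkkkTyyyy => kkkkkTyyyyy   [T -> k T y]
kkkkkTyyyyy => kkkkkkTyyyyyy   [T -> k T y]
kkkkkkTyyyyyy => kkkkkkkTyyyyyyy   [T -> k T y]
kkkkkkkTyyyyyyy => kkkkkkkkTyyyyyyyy   [T -> k T y]
kkkkkkkkTyyyyyyyy => kkkkkkkkkyyyyyyyyy   [T -> k y]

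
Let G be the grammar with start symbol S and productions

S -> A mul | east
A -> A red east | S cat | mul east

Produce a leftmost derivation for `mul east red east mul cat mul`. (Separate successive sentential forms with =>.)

S => A mul => S cat mul => A mul cat mul => A red east mul cat mul => mul east red east mul cat mul

S => A mul   [S -> A mul]
A mul => S cat mul   [A -> S cat]
S cat mul => A mul cat mul   [S -> A mul]
A mul cat mul => A red east mul cat mul   [A -> A red east]
A red east mul cat mul => mul east red east mul cat mul   [A -> mul east]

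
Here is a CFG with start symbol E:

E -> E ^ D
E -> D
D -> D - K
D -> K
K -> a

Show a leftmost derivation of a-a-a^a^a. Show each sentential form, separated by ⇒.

E ⇒ E^D ⇒ E^D^D ⇒ D^D^D ⇒ D-K^D^D ⇒ D-K-K^D^D ⇒ K-K-K^D^D ⇒ a-K-K^D^D ⇒ a-a-K^D^D ⇒ a-a-a^D^D ⇒ a-a-a^K^D ⇒ a-a-a^a^D ⇒ a-a-a^a^K ⇒ a-a-a^a^a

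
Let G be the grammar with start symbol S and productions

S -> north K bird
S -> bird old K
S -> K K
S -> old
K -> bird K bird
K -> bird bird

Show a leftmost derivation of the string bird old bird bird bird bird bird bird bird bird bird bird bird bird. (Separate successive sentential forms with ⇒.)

S ⇒ bird old K ⇒ bird old bird K bird ⇒ bird old bird bird K bird bird ⇒ bird old bird bird bird K bird bird bird ⇒ bird old bird bird bird bird K bird bird bird bird ⇒ bird old bird bird bird bird bird K bird bird bird bird bird ⇒ bird old bird bird bird bird bird bird bird bird bird bird bird bird

S ⇒ bird old K   [S -> bird old K]
bird old K ⇒ bird old bird K bird   [K -> bird K bird]
bird old bird K bird ⇒ bird old bird bird K bird bird   [K -> bird K bird]
bird old bird bird K bird bird ⇒ bird old bird bird bird K bird bird bird   [K -> bird K bird]
bird old bird bird bird K bird bird bird ⇒ bird old bird bird bird bird K bird bird bird bird   [K -> bird K bird]
bird old bird bird bird bird K bird bird bird bird ⇒ bird old bird bird bird bird bird K bird bird bird bird bird   [K -> bird K bird]
bird old bird bird bird bird bird K bird bird bird bird bird ⇒ bird old bird bird bird bird bird bird bird bird bird bird bird bird   [K -> bird bird]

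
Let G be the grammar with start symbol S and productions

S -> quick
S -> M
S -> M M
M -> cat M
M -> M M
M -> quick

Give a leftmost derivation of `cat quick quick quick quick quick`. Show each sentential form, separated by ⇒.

S ⇒ M M ⇒ cat M M ⇒ cat M M M ⇒ cat M M M M ⇒ cat quick M M M ⇒ cat quick M M M M ⇒ cat quick quick M M M ⇒ cat quick quick quick M M ⇒ cat quick quick quick quick M ⇒ cat quick quick quick quick quick

S ⇒ M M   [S -> M M]
M M ⇒ cat M M   [M -> cat M]
cat M M ⇒ cat M M M   [M -> M M]
cat M M M ⇒ cat M M M M   [M -> M M]
cat M M M M ⇒ cat quick M M M   [M -> quick]
cat quick M M M ⇒ cat quick M M M M   [M -> M M]
cat quick M M M M ⇒ cat quick quick M M M   [M -> quick]
cat quick quick M M M ⇒ cat quick quick quick M M   [M -> quick]
cat quick quick quick M M ⇒ cat quick quick quick quick M   [M -> quick]
cat quick quick quick quick M ⇒ cat quick quick quick quick quick   [M -> quick]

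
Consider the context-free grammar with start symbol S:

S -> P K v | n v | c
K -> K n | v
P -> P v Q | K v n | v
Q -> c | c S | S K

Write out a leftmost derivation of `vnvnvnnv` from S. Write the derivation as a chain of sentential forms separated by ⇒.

S⇒PKv⇒KvnKv⇒KnvnKv⇒vnvnKv⇒vnvnKnv⇒vnvnKnnv⇒vnvnvnnv

S ⇒ PKv   [S -> P K v]
PKv ⇒ KvnKv   [P -> K v n]
KvnKv ⇒ KnvnKv   [K -> K n]
KnvnKv ⇒ vnvnKv   [K -> v]
vnvnKv ⇒ vnvnKnv   [K -> K n]
vnvnKnv ⇒ vnvnKnnv   [K -> K n]
vnvnKnnv ⇒ vnvnvnnv   [K -> v]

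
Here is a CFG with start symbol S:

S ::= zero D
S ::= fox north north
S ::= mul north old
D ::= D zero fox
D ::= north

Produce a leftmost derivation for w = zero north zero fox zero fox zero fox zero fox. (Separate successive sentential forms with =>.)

S => zero D => zero D zero fox => zero D zero fox zero fox => zero D zero fox zero fox zero fox => zero D zero fox zero fox zero fox zero fox => zero north zero fox zero fox zero fox zero fox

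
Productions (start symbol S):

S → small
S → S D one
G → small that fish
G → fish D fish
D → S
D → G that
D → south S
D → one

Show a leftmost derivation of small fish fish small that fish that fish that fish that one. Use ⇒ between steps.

S ⇒ S D one   [S → S D one]
S D one ⇒ small D one   [S → small]
small D one ⇒ small G that one   [D → G that]
small G that one ⇒ small fish D fish that one   [G → fish D fish]
small fish D fish that one ⇒ small fish G that fish that one   [D → G that]
small fish G that fish that one ⇒ small fish fish D fish that fish that one   [G → fish D fish]
small fish fish D fish that fish that one ⇒ small fish fish G that fish that fish that one   [D → G that]
small fish fish G that fish that fish that one ⇒ small fish fish small that fish that fish that fish that one   [G → small that fish]

S ⇒ S D one ⇒ small D one ⇒ small G that one ⇒ small fish D fish that one ⇒ small fish G that fish that one ⇒ small fish fish D fish that fish that one ⇒ small fish fish G that fish that fish that one ⇒ small fish fish small that fish that fish that fish that one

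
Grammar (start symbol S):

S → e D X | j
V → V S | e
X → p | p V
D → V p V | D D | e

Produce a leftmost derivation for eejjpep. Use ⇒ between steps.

S ⇒ eDX   [S → e D X]
eDX ⇒ eVpVX   [D → V p V]
eVpVX ⇒ eVSpVX   [V → V S]
eVSpVX ⇒ eVSSpVX   [V → V S]
eVSSpVX ⇒ eeSSpVX   [V → e]
eeSSpVX ⇒ eejSpVX   [S → j]
eejSpVX ⇒ eejjpVX   [S → j]
eejjpVX ⇒ eejjpeX   [V → e]
eejjpeX ⇒ eejjpep   [X → p]

S ⇒ eDX ⇒ eVpVX ⇒ eVSpVX ⇒ eVSSpVX ⇒ eeSSpVX ⇒ eejSpVX ⇒ eejjpVX ⇒ eejjpeX ⇒ eejjpep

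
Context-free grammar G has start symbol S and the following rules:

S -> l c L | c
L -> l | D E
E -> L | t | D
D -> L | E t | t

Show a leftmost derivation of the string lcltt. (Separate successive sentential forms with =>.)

S=>lcL=>lcDE=>lcEtE=>lcLtE=>lcltE=>lcltt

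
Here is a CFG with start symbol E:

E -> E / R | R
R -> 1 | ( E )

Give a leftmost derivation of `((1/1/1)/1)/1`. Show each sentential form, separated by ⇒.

E ⇒ E/R ⇒ R/R ⇒ (E)/R ⇒ (E/R)/R ⇒ (R/R)/R ⇒ ((E)/R)/R ⇒ ((E/R)/R)/R ⇒ ((E/R/R)/R)/R ⇒ ((R/R/R)/R)/R ⇒ ((1/R/R)/R)/R ⇒ ((1/1/R)/R)/R ⇒ ((1/1/1)/R)/R ⇒ ((1/1/1)/1)/R ⇒ ((1/1/1)/1)/1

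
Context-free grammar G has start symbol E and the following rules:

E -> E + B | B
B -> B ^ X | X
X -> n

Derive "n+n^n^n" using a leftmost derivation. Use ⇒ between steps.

E ⇒ E+B ⇒ B+B ⇒ X+B ⇒ n+B ⇒ n+B^X ⇒ n+B^X^X ⇒ n+X^X^X ⇒ n+n^X^X ⇒ n+n^n^X ⇒ n+n^n^n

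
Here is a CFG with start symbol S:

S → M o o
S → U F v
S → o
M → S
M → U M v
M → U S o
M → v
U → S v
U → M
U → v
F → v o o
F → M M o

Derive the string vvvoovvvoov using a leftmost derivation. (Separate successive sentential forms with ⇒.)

S ⇒ UFv ⇒ MFv ⇒ UMvFv ⇒ vMvFv ⇒ vSvFv ⇒ vUFvvFv ⇒ vvFvvFv ⇒ vvvoovvFv ⇒ vvvoovvvoov

S ⇒ UFv   [S → U F v]
UFv ⇒ MFv   [U → M]
MFv ⇒ UMvFv   [M → U M v]
UMvFv ⇒ vMvFv   [U → v]
vMvFv ⇒ vSvFv   [M → S]
vSvFv ⇒ vUFvvFv   [S → U F v]
vUFvvFv ⇒ vvFvvFv   [U → v]
vvFvvFv ⇒ vvvoovvFv   [F → v o o]
vvvoovvFv ⇒ vvvoovvvoov   [F → v o o]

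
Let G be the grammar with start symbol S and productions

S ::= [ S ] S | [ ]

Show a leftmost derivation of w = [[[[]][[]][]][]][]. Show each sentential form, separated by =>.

S=>[S]S=>[[S]S]S=>[[[S]S]S]S=>[[[[]]S]S]S=>[[[[]][S]S]S]S=>[[[[]][[]]S]S]S=>[[[[]][[]][]]S]S=>[[[[]][[]][]][]]S=>[[[[]][[]][]][]][]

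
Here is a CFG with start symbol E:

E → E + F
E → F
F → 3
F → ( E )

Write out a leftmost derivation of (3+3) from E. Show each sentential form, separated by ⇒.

E ⇒ F ⇒ (E) ⇒ (E+F) ⇒ (F+F) ⇒ (3+F) ⇒ (3+3)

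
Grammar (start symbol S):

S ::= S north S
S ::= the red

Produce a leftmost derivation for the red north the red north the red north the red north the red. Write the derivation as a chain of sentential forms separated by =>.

S => S north S   [S ::= S north S]
S north S => S north S north S   [S ::= S north S]
S north S north S => S north S north S north S   [S ::= S north S]
S north S north S north S => the red north S north S north S   [S ::= the red]
the red north S north S north S => the red north the red north S north S   [S ::= the red]
the red north the red north S north S => the red north the red north the red north S   [S ::= the red]
the red north the red north the red north S => the red north the red north the red north S north S   [S ::= S north S]
the red north the red north the red north S north S => the red north the red north the red north the red north S   [S ::= the red]
the red north the red north the red north the red north S => the red north the red north the red north the red north the red   [S ::= the red]

S => S north S => S north S north S => S north S north S north S => the red north S north S north S => the red north the red north S north S => the red north the red north the red north S => the red north the red north the red north S north S => the red north the red north the red north the red north S => the red north the red north the red north the red north the red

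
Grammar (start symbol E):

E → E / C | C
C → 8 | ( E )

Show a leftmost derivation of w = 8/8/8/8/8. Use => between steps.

E => E/C => E/C/C => E/C/C/C => E/C/C/C/C => C/C/C/C/C => 8/C/C/C/C => 8/8/C/C/C => 8/8/8/C/C => 8/8/8/8/C => 8/8/8/8/8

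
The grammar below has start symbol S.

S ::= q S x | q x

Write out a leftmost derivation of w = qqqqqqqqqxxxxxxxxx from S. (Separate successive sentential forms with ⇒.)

S ⇒ qSx ⇒ qqSxx ⇒ qqqSxxx ⇒ qqqqSxxxx ⇒ qqqqqSxxxxx ⇒ qqqqqqSxxxxxx ⇒ qqqqqqqSxxxxxxx ⇒ qqqqqqqqSxxxxxxxx ⇒ qqqqqqqqqxxxxxxxxx

S ⇒ qSx   [S ::= q S x]
qSx ⇒ qqSxx   [S ::= q S x]
qqSxx ⇒ qqqSxxx   [S ::= q S x]
qqqSxxx ⇒ qqqqSxxxx   [S ::= q S x]
qqqqSxxxx ⇒ qqqqqSxxxxx   [S ::= q S x]
qqqqqSxxxxx ⇒ qqqqqqSxxxxxx   [S ::= q S x]
qqqqqqSxxxxxx ⇒ qqqqqqqSxxxxxxx   [S ::= q S x]
qqqqqqqSxxxxxxx ⇒ qqqqqqqqSxxxxxxxx   [S ::= q S x]
qqqqqqqqSxxxxxxxx ⇒ qqqqqqqqqxxxxxxxxx   [S ::= q x]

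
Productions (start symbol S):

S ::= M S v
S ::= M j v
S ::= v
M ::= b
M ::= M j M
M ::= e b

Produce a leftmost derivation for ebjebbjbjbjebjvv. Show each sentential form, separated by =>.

S => MSv => MjMSv => ebjMSv => ebjebSv => ebjebMjvv => ebjebMjMjvv => ebjebMjMjMjvv => ebjebbjMjMjvv => ebjebbjMjMjMjvv => ebjebbjbjMjMjvv => ebjebbjbjbjMjvv => ebjebbjbjbjebjvv

S => MSv   [S ::= M S v]
MSv => MjMSv   [M ::= M j M]
MjMSv => ebjMSv   [M ::= e b]
ebjMSv => ebjebSv   [M ::= e b]
ebjebSv => ebjebMjvv   [S ::= M j v]
ebjebMjvv => ebjebMjMjvv   [M ::= M j M]
ebjebMjMjvv => ebjebMjMjMjvv   [M ::= M j M]
ebjebMjMjMjvv => ebjebbjMjMjvv   [M ::= b]
ebjebbjMjMjvv => ebjebbjMjMjMjvv   [M ::= M j M]
ebjebbjMjMjMjvv => ebjebbjbjMjMjvv   [M ::= b]
ebjebbjbjMjMjvv => ebjebbjbjbjMjvv   [M ::= b]
ebjebbjbjbjMjvv => ebjebbjbjbjebjvv   [M ::= e b]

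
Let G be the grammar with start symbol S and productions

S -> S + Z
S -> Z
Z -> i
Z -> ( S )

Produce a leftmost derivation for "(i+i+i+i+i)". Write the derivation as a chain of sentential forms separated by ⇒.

S⇒Z⇒(S)⇒(S+Z)⇒(S+Z+Z)⇒(S+Z+Z+Z)⇒(S+Z+Z+Z+Z)⇒(Z+Z+Z+Z+Z)⇒(i+Z+Z+Z+Z)⇒(i+i+Z+Z+Z)⇒(i+i+i+Z+Z)⇒(i+i+i+i+Z)⇒(i+i+i+i+i)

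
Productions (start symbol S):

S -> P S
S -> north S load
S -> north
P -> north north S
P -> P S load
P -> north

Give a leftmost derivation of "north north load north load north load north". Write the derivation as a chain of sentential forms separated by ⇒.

S ⇒ P S ⇒ P S load S ⇒ P S load S load S ⇒ P S load S load S load S ⇒ north S load S load S load S ⇒ north north load S load S load S ⇒ north north load north load S load S ⇒ north north load north load north load S ⇒ north north load north load north load north

S ⇒ P S   [S -> P S]
P S ⇒ P S load S   [P -> P S load]
P S load S ⇒ P S load S load S   [P -> P S load]
P S load S load S ⇒ P S load S load S load S   [P -> P S load]
P S load S load S load S ⇒ north S load S load S load S   [P -> north]
north S load S load S load S ⇒ north north load S load S load S   [S -> north]
north north load S load S load S ⇒ north north load north load S load S   [S -> north]
north north load north load S load S ⇒ north north load north load north load S   [S -> north]
north north load north load north load S ⇒ north north load north load north load north   [S -> north]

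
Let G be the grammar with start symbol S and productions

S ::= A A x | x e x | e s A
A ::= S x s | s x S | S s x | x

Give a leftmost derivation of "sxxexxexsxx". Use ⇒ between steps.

S ⇒ AAx ⇒ sxSAx ⇒ sxxexAx ⇒ sxxexSsxx ⇒ sxxexxexsxx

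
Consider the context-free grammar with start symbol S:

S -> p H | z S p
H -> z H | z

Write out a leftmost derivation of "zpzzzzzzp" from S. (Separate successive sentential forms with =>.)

S=>zSp=>zpHp=>zpzHp=>zpzzHp=>zpzzzHp=>zpzzzzHp=>zpzzzzzHp=>zpzzzzzzp

S => zSp   [S -> z S p]
zSp => zpHp   [S -> p H]
zpHp => zpzHp   [H -> z H]
zpzHp => zpzzHp   [H -> z H]
zpzzHp => zpzzzHp   [H -> z H]
zpzzzHp => zpzzzzHp   [H -> z H]
zpzzzzHp => zpzzzzzHp   [H -> z H]
zpzzzzzHp => zpzzzzzzp   [H -> z]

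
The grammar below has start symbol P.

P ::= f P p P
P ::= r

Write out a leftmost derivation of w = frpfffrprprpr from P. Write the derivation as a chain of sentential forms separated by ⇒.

P⇒fPpP⇒frpP⇒frpfPpP⇒frpffPpPpP⇒frpfffPpPpPpP⇒frpfffrpPpPpP⇒frpfffrprpPpP⇒frpfffrprprpP⇒frpfffrprprpr

P ⇒ fPpP   [P ::= f P p P]
fPpP ⇒ frpP   [P ::= r]
frpP ⇒ frpfPpP   [P ::= f P p P]
frpfPpP ⇒ frpffPpPpP   [P ::= f P p P]
frpffPpPpP ⇒ frpfffPpPpPpP   [P ::= f P p P]
frpfffPpPpPpP ⇒ frpfffrpPpPpP   [P ::= r]
frpfffrpPpPpP ⇒ frpfffrprpPpP   [P ::= r]
frpfffrprpPpP ⇒ frpfffrprprpP   [P ::= r]
frpfffrprprpP ⇒ frpfffrprprpr   [P ::= r]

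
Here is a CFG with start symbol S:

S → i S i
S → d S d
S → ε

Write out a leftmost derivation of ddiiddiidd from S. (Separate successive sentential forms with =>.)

S => dSd   [S → d S d]
dSd => ddSdd   [S → d S d]
ddSdd => ddiSidd   [S → i S i]
ddiSidd => ddiiSiidd   [S → i S i]
ddiiSiidd => ddiidSdiidd   [S → d S d]
ddiidSdiidd => ddiiddiidd   [S → ε]

S=>dSd=>ddSdd=>ddiSidd=>ddiiSiidd=>ddiidSdiidd=>ddiiddiidd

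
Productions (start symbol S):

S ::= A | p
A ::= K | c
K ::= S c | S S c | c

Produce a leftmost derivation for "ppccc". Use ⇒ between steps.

S ⇒ A   [S ::= A]
A ⇒ K   [A ::= K]
K ⇒ SSc   [K ::= S S c]
SSc ⇒ pSc   [S ::= p]
pSc ⇒ pAc   [S ::= A]
pAc ⇒ pKc   [A ::= K]
pKc ⇒ pSScc   [K ::= S S c]
pSScc ⇒ ppScc   [S ::= p]
ppScc ⇒ ppAcc   [S ::= A]
ppAcc ⇒ ppccc   [A ::= c]

S ⇒ A ⇒ K ⇒ SSc ⇒ pSc ⇒ pAc ⇒ pKc ⇒ pSScc ⇒ ppScc ⇒ ppAcc ⇒ ppccc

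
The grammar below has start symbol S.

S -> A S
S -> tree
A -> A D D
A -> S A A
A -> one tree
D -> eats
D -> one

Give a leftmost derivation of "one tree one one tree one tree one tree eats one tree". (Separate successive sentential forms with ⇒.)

S ⇒ A S ⇒ A D D S ⇒ S A A D D S ⇒ A S A A D D S ⇒ A D D S A A D D S ⇒ one tree D D S A A D D S ⇒ one tree one D S A A D D S ⇒ one tree one one S A A D D S ⇒ one tree one one tree A A D D S ⇒ one tree one one tree one tree A D D S ⇒ one tree one one tree one tree one tree D D S ⇒ one tree one one tree one tree one tree eats D S ⇒ one tree one one tree one tree one tree eats one S ⇒ one tree one one tree one tree one tree eats one tree

S ⇒ A S   [S -> A S]
A S ⇒ A D D S   [A -> A D D]
A D D S ⇒ S A A D D S   [A -> S A A]
S A A D D S ⇒ A S A A D D S   [S -> A S]
A S A A D D S ⇒ A D D S A A D D S   [A -> A D D]
A D D S A A D D S ⇒ one tree D D S A A D D S   [A -> one tree]
one tree D D S A A D D S ⇒ one tree one D S A A D D S   [D -> one]
one tree one D S A A D D S ⇒ one tree one one S A A D D S   [D -> one]
one tree one one S A A D D S ⇒ one tree one one tree A A D D S   [S -> tree]
one tree one one tree A A D D S ⇒ one tree one one tree one tree A D D S   [A -> one tree]
one tree one one tree one tree A D D S ⇒ one tree one one tree one tree one tree D D S   [A -> one tree]
one tree one one tree one tree one tree D D S ⇒ one tree one one tree one tree one tree eats D S   [D -> eats]
one tree one one tree one tree one tree eats D S ⇒ one tree one one tree one tree one tree eats one S   [D -> one]
one tree one one tree one tree one tree eats one S ⇒ one tree one one tree one tree one tree eats one tree   [S -> tree]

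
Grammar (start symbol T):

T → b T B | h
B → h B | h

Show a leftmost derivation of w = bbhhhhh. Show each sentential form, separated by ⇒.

T ⇒ bTB ⇒ bbTBB ⇒ bbhBB ⇒ bbhhBB ⇒ bbhhhBB ⇒ bbhhhhB ⇒ bbhhhhh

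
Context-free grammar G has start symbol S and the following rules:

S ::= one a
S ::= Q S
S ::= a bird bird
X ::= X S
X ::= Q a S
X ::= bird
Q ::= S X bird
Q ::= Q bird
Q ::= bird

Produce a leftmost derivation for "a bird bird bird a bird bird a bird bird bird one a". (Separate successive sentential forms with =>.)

S => Q S   [S ::= Q S]
Q S => S X bird S   [Q ::= S X bird]
S X bird S => a bird bird X bird S   [S ::= a bird bird]
a bird bird X bird S => a bird bird X S bird S   [X ::= X S]
a bird bird X S bird S => a bird bird X S S bird S   [X ::= X S]
a bird bird X S S bird S => a bird bird bird S S bird S   [X ::= bird]
a bird bird bird S S bird S => a bird bird bird a bird bird S bird S   [S ::= a bird bird]
a bird bird bird a bird bird S bird S => a bird bird bird a bird bird a bird bird bird S   [S ::= a bird bird]
a bird bird bird a bird bird a bird bird bird S => a bird bird bird a bird bird a bird bird bird one a   [S ::= one a]

S => Q S => S X bird S => a bird bird X bird S => a bird bird X S bird S => a bird bird X S S bird S => a bird bird bird S S bird S => a bird bird bird a bird bird S bird S => a bird bird bird a bird bird a bird bird bird S => a bird bird bird a bird bird a bird bird bird one a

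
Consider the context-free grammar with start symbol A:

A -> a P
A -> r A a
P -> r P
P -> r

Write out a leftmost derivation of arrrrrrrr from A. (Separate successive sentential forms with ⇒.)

A ⇒ aP ⇒ arP ⇒ arrP ⇒ arrrP ⇒ arrrrP ⇒ arrrrrP ⇒ arrrrrrP ⇒ arrrrrrrP ⇒ arrrrrrrr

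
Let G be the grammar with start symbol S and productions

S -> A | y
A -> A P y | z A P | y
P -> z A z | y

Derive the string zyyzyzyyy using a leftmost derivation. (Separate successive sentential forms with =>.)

S => A   [S -> A]
A => APy   [A -> A P y]
APy => APyPy   [A -> A P y]
APyPy => zAPPyPy   [A -> z A P]
zAPPyPy => zyPPyPy   [A -> y]
zyPPyPy => zyyPyPy   [P -> y]
zyyPyPy => zyyzAzyPy   [P -> z A z]
zyyzAzyPy => zyyzyzyPy   [A -> y]
zyyzyzyPy => zyyzyzyyy   [P -> y]

S => A => APy => APyPy => zAPPyPy => zyPPyPy => zyyPyPy => zyyzAzyPy => zyyzyzyPy => zyyzyzyyy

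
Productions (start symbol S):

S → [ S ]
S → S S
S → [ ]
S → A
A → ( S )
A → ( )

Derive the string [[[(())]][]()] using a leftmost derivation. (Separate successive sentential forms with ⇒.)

S ⇒ [S]   [S → [ S ]]
[S] ⇒ [SS]   [S → S S]
[SS] ⇒ [SSS]   [S → S S]
[SSS] ⇒ [[S]SS]   [S → [ S ]]
[[S]SS] ⇒ [[[S]]SS]   [S → [ S ]]
[[[S]]SS] ⇒ [[[A]]SS]   [S → A]
[[[A]]SS] ⇒ [[[(S)]]SS]   [A → ( S )]
[[[(S)]]SS] ⇒ [[[(A)]]SS]   [S → A]
[[[(A)]]SS] ⇒ [[[(())]]SS]   [A → ( )]
[[[(())]]SS] ⇒ [[[(())]][]S]   [S → [ ]]
[[[(())]][]S] ⇒ [[[(())]][]A]   [S → A]
[[[(())]][]A] ⇒ [[[(())]][]()]   [A → ( )]

S ⇒ [S] ⇒ [SS] ⇒ [SSS] ⇒ [[S]SS] ⇒ [[[S]]SS] ⇒ [[[A]]SS] ⇒ [[[(S)]]SS] ⇒ [[[(A)]]SS] ⇒ [[[(())]]SS] ⇒ [[[(())]][]S] ⇒ [[[(())]][]A] ⇒ [[[(())]][]()]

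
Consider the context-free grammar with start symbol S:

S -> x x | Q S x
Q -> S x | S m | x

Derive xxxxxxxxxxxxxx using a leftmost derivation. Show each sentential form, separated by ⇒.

S ⇒ QSx ⇒ SxSx ⇒ xxxSx ⇒ xxxQSxx ⇒ xxxSxSxx ⇒ xxxQSxxSxx ⇒ xxxSxSxxSxx ⇒ xxxxxxSxxSxx ⇒ xxxxxxxxxxSxx ⇒ xxxxxxxxxxxxxx

S ⇒ QSx   [S -> Q S x]
QSx ⇒ SxSx   [Q -> S x]
SxSx ⇒ xxxSx   [S -> x x]
xxxSx ⇒ xxxQSxx   [S -> Q S x]
xxxQSxx ⇒ xxxSxSxx   [Q -> S x]
xxxSxSxx ⇒ xxxQSxxSxx   [S -> Q S x]
xxxQSxxSxx ⇒ xxxSxSxxSxx   [Q -> S x]
xxxSxSxxSxx ⇒ xxxxxxSxxSxx   [S -> x x]
xxxxxxSxxSxx ⇒ xxxxxxxxxxSxx   [S -> x x]
xxxxxxxxxxSxx ⇒ xxxxxxxxxxxxxx   [S -> x x]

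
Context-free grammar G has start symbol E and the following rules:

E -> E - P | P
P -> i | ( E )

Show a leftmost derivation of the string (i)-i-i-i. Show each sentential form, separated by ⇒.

E⇒E-P⇒E-P-P⇒E-P-P-P⇒P-P-P-P⇒(E)-P-P-P⇒(P)-P-P-P⇒(i)-P-P-P⇒(i)-i-P-P⇒(i)-i-i-P⇒(i)-i-i-i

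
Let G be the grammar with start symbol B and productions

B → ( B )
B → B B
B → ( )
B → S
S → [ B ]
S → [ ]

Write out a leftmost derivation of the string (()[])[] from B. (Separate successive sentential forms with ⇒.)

B ⇒ BB ⇒ (B)B ⇒ (BB)B ⇒ (()B)B ⇒ (()S)B ⇒ (()[])B ⇒ (()[])S ⇒ (()[])[]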